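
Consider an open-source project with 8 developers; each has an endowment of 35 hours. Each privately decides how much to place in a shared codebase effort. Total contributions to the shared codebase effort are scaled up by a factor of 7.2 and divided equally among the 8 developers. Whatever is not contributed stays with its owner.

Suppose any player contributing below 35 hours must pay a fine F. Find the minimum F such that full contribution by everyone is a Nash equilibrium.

3.50 hours

Given the others contribute fully, the best deviation is to contribute 0 (any partial contribution still incurs the fine and gives up units whose private return 0.9000 is below 1).
Deviating from 35 to 0 saves 35 hours but forfeits the deviator's share of the drop in the shared codebase effort: 7.2/8 × 35 = 31.50.
So the deviation gain is 35 − 31.50 = 3.50, and the fine must be at least 3.50 hours to wipe it out.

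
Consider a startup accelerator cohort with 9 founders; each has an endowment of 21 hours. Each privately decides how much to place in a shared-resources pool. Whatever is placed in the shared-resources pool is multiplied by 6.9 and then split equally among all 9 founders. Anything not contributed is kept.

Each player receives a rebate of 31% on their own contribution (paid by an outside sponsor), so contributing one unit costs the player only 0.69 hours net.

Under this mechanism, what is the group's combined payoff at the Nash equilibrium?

The effective private return per unit is now (6.9/9) / 0.69 = 1.1111 > 1, so every player's dominant strategy flips to full contribution.
At the Nash equilibrium everyone contributes 21. Group total payoff = 9 × (21 × 0.31 + 6.9 × 21) = 1362.69.

1362.69 hours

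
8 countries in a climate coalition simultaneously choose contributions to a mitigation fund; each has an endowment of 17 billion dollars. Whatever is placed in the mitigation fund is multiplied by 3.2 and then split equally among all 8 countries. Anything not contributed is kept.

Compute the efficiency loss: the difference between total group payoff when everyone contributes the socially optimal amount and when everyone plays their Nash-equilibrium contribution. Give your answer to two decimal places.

299.20 billion dollars

Each contributed unit returns 3.2/8 = 0.4000 to its contributor — below 1 — so contributing 0 is dominant for every player. At the Nash equilibrium everyone keeps their 17, and the group total is 8 × 17 = 136.
Each contributed unit returns 3.200 to the group as a whole (0.4000 to each of 8 players), which exceeds 1, so the social optimum is full contribution: group total = 3.200 × 136 = 435.20.
Efficiency loss = 435.20 − 136 = 299.20.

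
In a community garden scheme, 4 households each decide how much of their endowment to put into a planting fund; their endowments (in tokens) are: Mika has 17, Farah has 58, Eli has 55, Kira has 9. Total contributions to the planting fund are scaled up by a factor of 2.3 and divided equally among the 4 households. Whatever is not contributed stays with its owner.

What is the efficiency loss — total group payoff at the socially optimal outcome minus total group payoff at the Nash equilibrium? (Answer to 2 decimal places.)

180.70 tokens

The private return per contributed unit is 2.3/4 = 0.5750 < 1 for every player regardless of endowment, so the Nash equilibrium is zero contribution and the group total is Σ E_j = 17 + 58 + 55 + 9 = 139.
Each contributed unit returns 2.300 to the group, so the social optimum is full contribution by everyone: group total = 2.300 × 139 = 319.70.
Efficiency loss = (2.300 − 1) × 139 = 180.70.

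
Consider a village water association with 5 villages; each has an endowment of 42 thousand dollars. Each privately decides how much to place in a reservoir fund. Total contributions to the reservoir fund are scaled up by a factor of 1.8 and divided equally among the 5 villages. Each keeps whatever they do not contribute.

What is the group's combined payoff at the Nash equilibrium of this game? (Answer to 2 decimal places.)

Each contributed unit returns 1.8/5 = 0.3600 to its contributor — below 1 — so contributing 0 is dominant for every player. At the Nash equilibrium everyone keeps their 42, and the group total is 5 × 42 = 210.

210.00 thousand dollars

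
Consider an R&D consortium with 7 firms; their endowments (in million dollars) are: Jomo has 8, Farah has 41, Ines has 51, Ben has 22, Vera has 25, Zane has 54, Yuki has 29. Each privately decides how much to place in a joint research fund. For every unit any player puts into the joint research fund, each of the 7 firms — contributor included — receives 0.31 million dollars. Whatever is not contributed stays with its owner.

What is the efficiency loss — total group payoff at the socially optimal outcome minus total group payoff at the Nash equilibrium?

269.10 million dollars

The private return per contributed unit is 0.31 < 1 for everyone, so the Nash equilibrium is zero contribution and the group total is Σ E_j = 8 + 41 + 51 + 22 + 25 + 54 + 29 = 230.
Each contributed unit returns 2.170 to the group, so the social optimum is full contribution by everyone: group total = 2.170 × 230 = 499.10.
Efficiency loss = (2.170 − 1) × 230 = 269.10.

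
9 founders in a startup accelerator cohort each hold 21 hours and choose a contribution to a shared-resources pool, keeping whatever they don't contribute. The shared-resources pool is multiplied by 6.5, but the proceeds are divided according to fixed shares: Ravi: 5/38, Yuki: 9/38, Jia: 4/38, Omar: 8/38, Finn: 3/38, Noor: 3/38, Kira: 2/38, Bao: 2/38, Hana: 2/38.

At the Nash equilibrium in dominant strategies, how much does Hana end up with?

35.37 hours

For player j, contributing a unit is worthwhile iff 6.5 × (j's share) ≥ 1, i.e. iff j's share is at least 0.1538.
Yuki and Omar clear that bar, contributing 21 each; the remaining 7 contribute 0. Total contributed: 42.
Hana keeps 21 and receives 6.5 × 42 × 2/38 = 14.37 from the shared-resources pool, for a payoff of 35.37.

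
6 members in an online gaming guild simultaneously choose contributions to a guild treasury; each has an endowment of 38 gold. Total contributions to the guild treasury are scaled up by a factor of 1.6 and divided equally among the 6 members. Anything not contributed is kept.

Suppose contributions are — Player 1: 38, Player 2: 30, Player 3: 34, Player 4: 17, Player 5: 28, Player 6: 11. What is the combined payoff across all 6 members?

322.80 gold

Total contributed: 38 + 30 + 34 + 17 + 28 + 11 = 158; total kept: 6 × 38 − 158 = 70.
The guild treasury pays out 1.6 × 158 = 252.80 in aggregate.
Group total = 70 + 252.80 = 322.80.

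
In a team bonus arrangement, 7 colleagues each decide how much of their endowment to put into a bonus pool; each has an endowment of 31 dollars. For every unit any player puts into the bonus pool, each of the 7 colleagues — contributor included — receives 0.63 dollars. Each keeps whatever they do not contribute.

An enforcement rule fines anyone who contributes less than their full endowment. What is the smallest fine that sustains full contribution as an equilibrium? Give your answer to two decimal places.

Given the others contribute fully, the best deviation is to contribute 0 (any partial contribution still incurs the fine and gives up units whose private return 0.63 is below 1).
Deviating from 31 to 0 saves 31 dollars but forfeits the deviator's share of the drop in the bonus pool: 0.63 × 31 = 19.53.
So the deviation gain is 31 − 19.53 = 11.47, and the fine must be at least 11.47 dollars to wipe it out.

11.47 dollars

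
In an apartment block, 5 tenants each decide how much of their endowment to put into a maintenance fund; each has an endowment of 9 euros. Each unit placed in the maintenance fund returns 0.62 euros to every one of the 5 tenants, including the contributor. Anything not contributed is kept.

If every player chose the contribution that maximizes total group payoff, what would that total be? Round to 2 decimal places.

Each contributed unit returns 3.100 to the group as a whole (0.62 to each of 5 players), which exceeds 1, so the social optimum is full contribution: group total = 3.100 × 45 = 139.50.

139.50 euros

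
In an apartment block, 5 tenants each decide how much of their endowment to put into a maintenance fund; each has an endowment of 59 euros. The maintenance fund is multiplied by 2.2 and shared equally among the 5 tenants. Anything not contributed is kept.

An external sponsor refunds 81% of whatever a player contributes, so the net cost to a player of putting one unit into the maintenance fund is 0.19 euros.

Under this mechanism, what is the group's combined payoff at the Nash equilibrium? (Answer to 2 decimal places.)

Under the mechanism each unit contributed yields (2.2/5) / 0.19 = 2.3158 back to its contributor per unit of net cost, which exceeds 1, making full contribution the dominant choice for everyone.
So the Nash equilibrium is full contribution by all 5; the group earns 5 × (59 × 0.81 + 2.2 × 59) = 887.95.

887.95 euros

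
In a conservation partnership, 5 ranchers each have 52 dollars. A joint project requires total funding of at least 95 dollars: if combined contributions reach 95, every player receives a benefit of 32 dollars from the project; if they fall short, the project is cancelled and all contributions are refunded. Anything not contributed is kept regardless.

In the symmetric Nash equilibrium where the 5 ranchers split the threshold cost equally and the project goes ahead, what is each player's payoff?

65 dollars

Equal share of the threshold: 95/5 = 19.
At this profile no one gains by cutting their contribution: any cut drops the total below 95, the project is cancelled, contributions are refunded, and the deviator ends with 52, which is less than 52 − 19 + 32 = 65. Contributing more than 19 just wastes the excess. So contributing exactly 19 is a best response.
Each player's payoff: 52 − 19 + 32 = 65.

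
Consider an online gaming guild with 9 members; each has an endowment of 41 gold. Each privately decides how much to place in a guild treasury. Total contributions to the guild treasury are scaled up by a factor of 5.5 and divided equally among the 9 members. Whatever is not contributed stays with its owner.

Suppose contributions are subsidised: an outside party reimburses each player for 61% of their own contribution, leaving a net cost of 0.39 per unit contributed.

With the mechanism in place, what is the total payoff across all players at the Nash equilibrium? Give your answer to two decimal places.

With the mechanism, a contributed unit returns (5.5/9) / 0.39 = 1.5670 per unit of net cost to the contributor — now above 1 — so contributing fully is weakly dominant for every player.
So the Nash equilibrium is full contribution by all 9; the group earns 9 × (41 × 0.61 + 5.5 × 41) = 2254.59.

2254.59 gold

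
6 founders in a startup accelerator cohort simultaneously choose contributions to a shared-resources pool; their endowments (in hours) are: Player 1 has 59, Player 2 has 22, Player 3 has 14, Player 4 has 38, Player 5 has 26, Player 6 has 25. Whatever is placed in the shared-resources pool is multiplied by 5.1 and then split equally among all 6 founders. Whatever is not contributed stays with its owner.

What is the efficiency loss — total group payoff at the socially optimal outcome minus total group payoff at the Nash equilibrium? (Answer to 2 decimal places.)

The private return per contributed unit is 5.1/6 = 0.8500 < 1 for every player regardless of endowment, so the Nash equilibrium is zero contribution and the group total is Σ E_j = 59 + 22 + 14 + 38 + 26 + 25 = 184.
Each contributed unit returns 5.100 to the group, so the social optimum is full contribution by everyone: group total = 5.100 × 184 = 938.40.
Efficiency loss = (5.100 − 1) × 184 = 754.40.

754.40 hours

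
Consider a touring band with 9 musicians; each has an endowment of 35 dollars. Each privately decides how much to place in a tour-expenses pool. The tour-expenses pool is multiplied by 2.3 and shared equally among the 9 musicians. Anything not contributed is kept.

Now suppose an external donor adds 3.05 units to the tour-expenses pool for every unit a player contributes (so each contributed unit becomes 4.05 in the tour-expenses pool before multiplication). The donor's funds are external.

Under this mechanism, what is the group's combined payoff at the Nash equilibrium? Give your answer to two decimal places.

With the mechanism, a contributed unit returns 2.3 × 4.05 / 9 = 1.0350 per unit of net cost to the contributor — now above 1 — so contributing fully is weakly dominant for every player.
So the Nash equilibrium is full contribution by all 9; the group earns 2.3 × 4.05 × 315 = 2934.23.

2934.23 dollars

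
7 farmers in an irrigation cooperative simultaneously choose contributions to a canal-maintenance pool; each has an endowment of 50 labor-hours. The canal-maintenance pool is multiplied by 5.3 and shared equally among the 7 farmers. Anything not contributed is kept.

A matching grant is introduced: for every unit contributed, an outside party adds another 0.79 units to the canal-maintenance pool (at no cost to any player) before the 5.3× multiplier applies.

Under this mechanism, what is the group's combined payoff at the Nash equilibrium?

3320.45 labor-hours

Under the mechanism each unit contributed yields 5.3 × 1.79 / 7 = 1.3553 back to its contributor per unit of net cost, which exceeds 1, making full contribution the dominant choice for everyone.
So the Nash equilibrium is full contribution by all 7; the group earns 5.3 × 1.79 × 350 = 3320.45.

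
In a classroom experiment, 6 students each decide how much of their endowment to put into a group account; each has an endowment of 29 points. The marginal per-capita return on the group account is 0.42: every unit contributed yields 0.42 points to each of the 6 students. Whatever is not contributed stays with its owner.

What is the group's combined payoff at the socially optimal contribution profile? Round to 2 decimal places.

Each contributed unit returns 2.520 to the group as a whole (0.42 to each of 6 players), which exceeds 1, so the social optimum is full contribution: group total = 2.520 × 174 = 438.48.

438.48 points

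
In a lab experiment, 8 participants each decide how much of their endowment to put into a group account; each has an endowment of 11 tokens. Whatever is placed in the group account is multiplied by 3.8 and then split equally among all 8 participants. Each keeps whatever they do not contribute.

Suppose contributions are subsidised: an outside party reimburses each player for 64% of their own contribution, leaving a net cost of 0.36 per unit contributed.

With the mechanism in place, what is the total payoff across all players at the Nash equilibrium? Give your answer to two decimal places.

390.72 tokens

The effective private return per unit is now (3.8/8) / 0.36 = 1.3194 > 1, so every player's dominant strategy flips to full contribution.
At the Nash equilibrium everyone contributes 11. Group total payoff = 8 × (11 × 0.64 + 3.8 × 11) = 390.72.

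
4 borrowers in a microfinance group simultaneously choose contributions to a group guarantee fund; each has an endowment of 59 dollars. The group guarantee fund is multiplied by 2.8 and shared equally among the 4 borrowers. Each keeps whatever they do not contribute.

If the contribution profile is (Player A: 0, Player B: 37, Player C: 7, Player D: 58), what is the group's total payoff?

Total contributed: 0 + 37 + 7 + 58 = 102; total kept: 4 × 59 − 102 = 134.
The group guarantee fund pays out 2.8 × 102 = 285.60 in aggregate.
Group total = 134 + 285.60 = 419.60.

419.60 dollars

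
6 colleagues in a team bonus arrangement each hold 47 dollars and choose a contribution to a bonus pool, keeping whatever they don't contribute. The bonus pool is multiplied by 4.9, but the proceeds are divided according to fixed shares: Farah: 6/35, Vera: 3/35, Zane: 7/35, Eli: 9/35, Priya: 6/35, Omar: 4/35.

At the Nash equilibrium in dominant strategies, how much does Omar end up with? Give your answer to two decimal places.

Each unit j contributes comes back to j as 4.9 × (j's share), so j prefers to contribute only if that share exceeds 1/4.9 = 0.2041; otherwise keeping the unit dominates.
The only share above 0.2041 is Eli's 9/35, contributing 47; the remaining 5 contribute 0. Total contributed: 47.
Omar keeps 47 and receives 4.9 × 47 × 4/35 = 26.32 from the bonus pool, for a payoff of 73.32.

73.32 dollars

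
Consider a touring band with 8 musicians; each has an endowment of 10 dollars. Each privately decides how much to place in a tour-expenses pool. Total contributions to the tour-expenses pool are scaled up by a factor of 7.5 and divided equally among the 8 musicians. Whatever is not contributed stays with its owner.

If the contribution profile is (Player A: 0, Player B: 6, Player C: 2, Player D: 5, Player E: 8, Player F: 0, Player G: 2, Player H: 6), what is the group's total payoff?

268.50 dollars

Total contributed: 0 + 6 + 2 + 5 + 8 + 0 + 2 + 6 = 29; total kept: 8 × 10 − 29 = 51.
The tour-expenses pool pays out 7.5 × 29 = 217.50 in aggregate.
Group total = 51 + 217.50 = 268.50.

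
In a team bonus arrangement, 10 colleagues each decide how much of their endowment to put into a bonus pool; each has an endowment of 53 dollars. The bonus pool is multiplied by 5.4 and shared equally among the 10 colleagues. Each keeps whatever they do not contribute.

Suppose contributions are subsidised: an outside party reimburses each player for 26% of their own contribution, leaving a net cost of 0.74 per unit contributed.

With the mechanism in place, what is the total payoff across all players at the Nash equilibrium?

With the mechanism, a contributed unit returns (5.4/10) / 0.74 = 0.7297 per unit of net cost — still below 1 — so contributing 0 remains dominant for every player.
Everyone keeps their endowment and the group total is 10 × 53 = 530.

530.00 dollars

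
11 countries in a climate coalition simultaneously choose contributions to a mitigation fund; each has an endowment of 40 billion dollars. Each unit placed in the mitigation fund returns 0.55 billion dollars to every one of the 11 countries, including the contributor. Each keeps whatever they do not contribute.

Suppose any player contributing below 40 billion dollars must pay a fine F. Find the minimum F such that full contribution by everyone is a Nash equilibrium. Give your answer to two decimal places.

18.00 billion dollars

Given the others contribute fully, the best deviation is to contribute 0 (any partial contribution still incurs the fine and gives up units whose private return 0.55 is below 1).
Deviating from 40 to 0 saves 40 billion dollars but forfeits the deviator's share of the drop in the mitigation fund: 0.55 × 40 = 22.00.
So the deviation gain is 40 − 22.00 = 18.00, and the fine must be at least 18.00 billion dollars to wipe it out.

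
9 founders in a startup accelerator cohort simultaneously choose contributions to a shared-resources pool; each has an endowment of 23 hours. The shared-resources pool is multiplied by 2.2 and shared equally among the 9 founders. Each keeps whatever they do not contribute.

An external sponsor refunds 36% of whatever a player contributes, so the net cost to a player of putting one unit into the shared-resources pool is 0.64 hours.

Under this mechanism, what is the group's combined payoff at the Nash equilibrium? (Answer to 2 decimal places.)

207.00 hours

Even with the mechanism, each unit contributed returns only (2.2/9) / 0.64 = 0.3819 per unit of net cost, so contributing nothing is still dominant.
At the Nash equilibrium no one contributes; group total payoff = 9 × 23 = 207.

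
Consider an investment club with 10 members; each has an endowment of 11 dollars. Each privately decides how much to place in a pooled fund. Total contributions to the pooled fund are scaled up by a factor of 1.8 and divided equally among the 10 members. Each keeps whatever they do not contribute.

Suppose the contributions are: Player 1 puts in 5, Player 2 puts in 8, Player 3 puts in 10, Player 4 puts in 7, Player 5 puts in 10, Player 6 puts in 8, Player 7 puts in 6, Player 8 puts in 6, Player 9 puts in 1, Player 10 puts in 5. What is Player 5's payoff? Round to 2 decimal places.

Total contributed: 5 + 8 + 10 + 7 + 10 + 8 + 6 + 6 + 1 + 5 = 66.
Each receives 1.8 × 66 / 10 = 11.88 from the pooled fund.
Player 5 keeps 11 − 10 = 1, so Player 5's payoff is 1 + 11.88 = 12.88.

12.88 dollars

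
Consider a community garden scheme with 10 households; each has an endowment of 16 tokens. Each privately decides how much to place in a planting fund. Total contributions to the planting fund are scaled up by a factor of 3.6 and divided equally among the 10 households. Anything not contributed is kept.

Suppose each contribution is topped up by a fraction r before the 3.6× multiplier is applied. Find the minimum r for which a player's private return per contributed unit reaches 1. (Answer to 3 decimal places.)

1.778

With matching at rate r, one contributed unit becomes (1 + r) in the planting fund and returns 3.6 × (1 + r) / 10 to the contributor.
Setting this equal to 1: 1 + r = 10/3.6 = 2.7778.
So the minimum matching rate is r = 2.7778 − 1 = 1.778.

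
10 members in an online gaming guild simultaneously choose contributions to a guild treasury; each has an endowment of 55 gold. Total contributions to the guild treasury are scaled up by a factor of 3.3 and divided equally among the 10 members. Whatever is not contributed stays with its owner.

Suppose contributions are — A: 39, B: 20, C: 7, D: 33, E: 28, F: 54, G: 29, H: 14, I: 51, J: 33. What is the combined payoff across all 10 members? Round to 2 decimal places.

Total contributed: 39 + 20 + 7 + 33 + 28 + 54 + 29 + 14 + 51 + 33 = 308; total kept: 10 × 55 − 308 = 242.
The guild treasury pays out 3.3 × 308 = 1016.40 in aggregate.
Group total = 242 + 1016.40 = 1258.40.

1258.40 gold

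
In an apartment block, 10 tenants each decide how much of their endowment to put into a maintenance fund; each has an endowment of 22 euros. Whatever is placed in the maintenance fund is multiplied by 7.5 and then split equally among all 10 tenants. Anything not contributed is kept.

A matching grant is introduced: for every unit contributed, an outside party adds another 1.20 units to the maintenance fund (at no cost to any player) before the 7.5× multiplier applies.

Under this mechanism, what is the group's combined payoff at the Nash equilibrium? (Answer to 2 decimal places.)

3630.00 euros

The effective private return per unit is now 7.5 × 2.20 / 10 = 1.6500 > 1, so every player's dominant strategy flips to full contribution.
At the Nash equilibrium everyone contributes 22. Group total payoff = 7.5 × 2.20 × 220 = 3630.00.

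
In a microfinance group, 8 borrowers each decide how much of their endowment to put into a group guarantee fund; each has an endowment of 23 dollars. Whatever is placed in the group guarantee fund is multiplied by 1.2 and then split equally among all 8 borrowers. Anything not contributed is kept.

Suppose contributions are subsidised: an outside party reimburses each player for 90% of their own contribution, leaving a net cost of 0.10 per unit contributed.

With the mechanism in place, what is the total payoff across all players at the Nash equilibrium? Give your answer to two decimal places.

386.40 dollars

Under the mechanism each unit contributed yields (1.2/8) / 0.10 = 1.5000 back to its contributor per unit of net cost, which exceeds 1, making full contribution the dominant choice for everyone.
So the Nash equilibrium is full contribution by all 8; the group earns 8 × (23 × 0.90 + 1.2 × 23) = 386.40.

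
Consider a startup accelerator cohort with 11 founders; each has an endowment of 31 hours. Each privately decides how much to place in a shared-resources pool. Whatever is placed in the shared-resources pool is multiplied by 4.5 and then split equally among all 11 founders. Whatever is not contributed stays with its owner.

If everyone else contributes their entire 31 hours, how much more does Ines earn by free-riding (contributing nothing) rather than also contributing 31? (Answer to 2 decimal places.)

18.32 hours

Switching from a contribution of 31 to 0 lets Ines keep an extra 31 hours, but lowers the shared-resources pool by 31, which costs Ines their own share of that drop: 4.5/11 × 31 = 12.68.
Net gain = 31 − 12.68 = 18.32. The private return per contributed unit (0.4091) is below 1, so free-riding is indeed the best response regardless of what the others do.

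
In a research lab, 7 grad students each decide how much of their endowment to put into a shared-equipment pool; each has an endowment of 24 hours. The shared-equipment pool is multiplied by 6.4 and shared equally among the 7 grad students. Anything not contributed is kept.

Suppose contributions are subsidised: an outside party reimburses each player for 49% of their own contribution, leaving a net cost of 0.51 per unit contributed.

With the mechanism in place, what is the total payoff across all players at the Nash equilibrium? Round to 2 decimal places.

1157.52 hours

The effective private return per unit is now (6.4/7) / 0.51 = 1.7927 > 1, so every player's dominant strategy flips to full contribution.
So the Nash equilibrium is full contribution by all 7; the group earns 7 × (24 × 0.49 + 6.4 × 24) = 1157.52.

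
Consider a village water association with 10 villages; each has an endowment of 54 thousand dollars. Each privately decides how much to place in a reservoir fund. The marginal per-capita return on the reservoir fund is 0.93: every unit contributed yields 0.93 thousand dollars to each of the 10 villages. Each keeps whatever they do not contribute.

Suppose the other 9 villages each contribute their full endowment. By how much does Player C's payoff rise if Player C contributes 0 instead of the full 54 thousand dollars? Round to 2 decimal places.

Switching from a contribution of 54 to 0 lets Player C keep an extra 54 thousand dollars, but lowers the reservoir fund by 54, which costs Player C their own share of that drop: 0.93 × 54 = 50.22.
Net gain = 54 − 50.22 = 3.78. The private return per contributed unit (0.93) is below 1, so free-riding is indeed the best response regardless of what the others do.

3.78 thousand dollars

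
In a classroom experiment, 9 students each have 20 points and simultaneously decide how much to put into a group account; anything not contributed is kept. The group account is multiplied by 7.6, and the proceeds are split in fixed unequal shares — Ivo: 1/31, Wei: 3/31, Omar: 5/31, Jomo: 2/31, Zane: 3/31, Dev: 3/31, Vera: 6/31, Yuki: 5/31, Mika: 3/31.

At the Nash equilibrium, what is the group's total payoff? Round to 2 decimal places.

576.00 points

Player j's private return per contributed unit is 7.6 × (j's share). Contributing is weakly dominant for j when that share is at least 1/7.6 = 0.1316, and contributing 0 is dominant otherwise.
Omar, Vera and Yuki clear that bar, contributing 20 each; the remaining 6 contribute 0. Total contributed: 60.
The group account pays out 7.6 × 60 = 456.00 in total (split across the unequal shares, but the aggregate is all that matters for the group sum).
The 6 free-riders keep 20 each, adding 120. Group total = 120 + 456.00 = 576.00.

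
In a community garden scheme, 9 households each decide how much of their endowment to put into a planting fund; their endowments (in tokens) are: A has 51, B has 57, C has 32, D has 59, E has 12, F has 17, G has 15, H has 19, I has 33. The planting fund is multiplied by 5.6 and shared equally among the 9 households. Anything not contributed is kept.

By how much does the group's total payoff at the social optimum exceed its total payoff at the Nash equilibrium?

The private return per contributed unit is 5.6/9 = 0.6222 < 1 for every player regardless of endowment, so the Nash equilibrium is zero contribution and the group total is Σ E_j = 51 + 57 + 32 + 59 + 12 + 17 + 15 + 19 + 33 = 295.
Each contributed unit returns 5.600 to the group, so the social optimum is full contribution by everyone: group total = 5.600 × 295 = 1652.00.
Efficiency loss = (5.600 − 1) × 295 = 1357.00.

1357.00 tokens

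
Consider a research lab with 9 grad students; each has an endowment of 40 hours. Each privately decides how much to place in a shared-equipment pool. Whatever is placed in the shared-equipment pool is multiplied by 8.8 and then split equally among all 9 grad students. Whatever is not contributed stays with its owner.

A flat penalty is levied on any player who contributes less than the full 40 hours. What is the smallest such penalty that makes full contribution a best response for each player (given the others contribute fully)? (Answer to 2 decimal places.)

0.89 hours

Given the others contribute fully, the best deviation is to contribute 0 (any partial contribution still incurs the fine and gives up units whose private return 0.9778 is below 1).
Deviating from 40 to 0 saves 40 hours but forfeits the deviator's share of the drop in the shared-equipment pool: 8.8/9 × 40 = 39.11.
So the deviation gain is 40 − 39.11 = 0.89, and the fine must be at least 0.89 hours to wipe it out.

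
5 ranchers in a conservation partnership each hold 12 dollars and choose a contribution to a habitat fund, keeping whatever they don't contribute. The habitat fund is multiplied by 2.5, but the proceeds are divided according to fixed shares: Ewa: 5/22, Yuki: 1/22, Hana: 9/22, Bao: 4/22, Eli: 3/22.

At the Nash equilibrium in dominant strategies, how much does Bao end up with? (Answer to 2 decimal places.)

17.45 dollars

Each unit j contributes comes back to j as 2.5 × (j's share), so j prefers to contribute only if that share exceeds 1/2.5 = 0.4000; otherwise keeping the unit dominates.
The only share above 0.4000 is Hana's 9/22, contributing 12; the remaining 4 contribute 0. Total contributed: 12.
Bao keeps 12 and receives 2.5 × 12 × 4/22 = 5.45 from the habitat fund, for a payoff of 17.45.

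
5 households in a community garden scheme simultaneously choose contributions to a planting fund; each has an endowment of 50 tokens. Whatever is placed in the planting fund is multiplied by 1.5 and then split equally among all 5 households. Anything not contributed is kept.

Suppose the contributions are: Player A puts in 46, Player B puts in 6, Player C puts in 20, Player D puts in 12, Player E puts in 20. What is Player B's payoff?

Total contributed: 46 + 6 + 20 + 12 + 20 = 104.
Each receives 1.5 × 104 / 5 = 31.20 from the planting fund.
Player B keeps 50 − 6 = 44, so Player B's payoff is 44 + 31.20 = 75.20.

75.20 tokens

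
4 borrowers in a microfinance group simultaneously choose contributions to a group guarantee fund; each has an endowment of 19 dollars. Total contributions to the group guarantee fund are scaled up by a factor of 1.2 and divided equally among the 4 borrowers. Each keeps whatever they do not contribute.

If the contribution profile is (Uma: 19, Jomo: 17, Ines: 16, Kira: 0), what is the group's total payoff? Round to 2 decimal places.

Total contributed: 19 + 17 + 16 + 0 = 52; total kept: 4 × 19 − 52 = 24.
The group guarantee fund pays out 1.2 × 52 = 62.40 in aggregate.
Group total = 24 + 62.40 = 86.40.

86.40 dollars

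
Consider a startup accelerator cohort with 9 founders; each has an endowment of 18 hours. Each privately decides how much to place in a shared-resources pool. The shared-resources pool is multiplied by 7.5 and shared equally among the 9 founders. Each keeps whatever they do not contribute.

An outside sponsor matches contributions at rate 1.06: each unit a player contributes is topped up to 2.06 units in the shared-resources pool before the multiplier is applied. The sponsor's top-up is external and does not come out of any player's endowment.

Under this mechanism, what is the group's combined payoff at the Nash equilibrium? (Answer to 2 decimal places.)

2502.90 hours

The effective private return per unit is now 7.5 × 2.06 / 9 = 1.7167 > 1, so every player's dominant strategy flips to full contribution.
At the Nash equilibrium everyone contributes 18. Group total payoff = 7.5 × 2.06 × 162 = 2502.90.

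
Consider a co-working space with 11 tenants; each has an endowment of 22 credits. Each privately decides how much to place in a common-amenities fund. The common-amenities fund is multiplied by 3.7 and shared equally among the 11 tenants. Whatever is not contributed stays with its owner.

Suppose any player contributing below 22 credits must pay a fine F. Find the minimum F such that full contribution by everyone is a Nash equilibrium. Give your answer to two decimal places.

14.60 credits

Given the others contribute fully, the best deviation is to contribute 0 (any partial contribution still incurs the fine and gives up units whose private return 0.3364 is below 1).
Deviating from 22 to 0 saves 22 credits but forfeits the deviator's share of the drop in the common-amenities fund: 3.7/11 × 22 = 7.40.
So the deviation gain is 22 − 7.40 = 14.60, and the fine must be at least 14.60 credits to wipe it out.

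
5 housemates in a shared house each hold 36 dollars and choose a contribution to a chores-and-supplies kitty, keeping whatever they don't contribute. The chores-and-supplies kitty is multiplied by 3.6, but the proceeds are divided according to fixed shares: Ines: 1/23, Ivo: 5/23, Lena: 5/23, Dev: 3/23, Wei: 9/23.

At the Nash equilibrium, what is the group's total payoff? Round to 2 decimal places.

273.60 dollars

A player with share s gets back 3.6·s per unit contributed, so full contribution is dominant for anyone with s > 1/3.6 = 0.2778 and zero contribution is dominant for anyone below.
The only share above 0.2778 is Wei's 9/23, contributing 36; the remaining 4 contribute 0. Total contributed: 36.
The chores-and-supplies kitty pays out 3.6 × 36 = 129.60 in total (split across the unequal shares, but the aggregate is all that matters for the group sum).
The 4 free-riders keep 36 each, adding 144. Group total = 144 + 129.60 = 273.60.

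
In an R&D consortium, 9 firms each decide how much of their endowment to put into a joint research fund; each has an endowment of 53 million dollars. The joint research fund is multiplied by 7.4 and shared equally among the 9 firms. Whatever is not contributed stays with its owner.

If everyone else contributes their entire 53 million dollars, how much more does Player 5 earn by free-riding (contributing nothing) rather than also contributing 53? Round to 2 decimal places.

Switching from a contribution of 53 to 0 lets Player 5 keep an extra 53 million dollars, but lowers the joint research fund by 53, which costs Player 5 their own share of that drop: 7.4/9 × 53 = 43.58.
Net gain = 53 − 43.58 = 9.42. The private return per contributed unit (0.8222) is below 1, so free-riding is indeed the best response regardless of what the others do.

9.42 million dollars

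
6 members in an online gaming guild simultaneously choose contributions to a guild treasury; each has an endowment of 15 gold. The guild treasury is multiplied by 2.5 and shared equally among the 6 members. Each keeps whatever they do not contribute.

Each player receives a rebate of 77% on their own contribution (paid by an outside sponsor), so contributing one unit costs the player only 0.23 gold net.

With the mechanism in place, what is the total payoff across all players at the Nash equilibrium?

Under the mechanism each unit contributed yields (2.5/6) / 0.23 = 1.8116 back to its contributor per unit of net cost, which exceeds 1, making full contribution the dominant choice for everyone.
At the Nash equilibrium everyone contributes 15. Group total payoff = 6 × (15 × 0.77 + 2.5 × 15) = 294.30.

294.30 gold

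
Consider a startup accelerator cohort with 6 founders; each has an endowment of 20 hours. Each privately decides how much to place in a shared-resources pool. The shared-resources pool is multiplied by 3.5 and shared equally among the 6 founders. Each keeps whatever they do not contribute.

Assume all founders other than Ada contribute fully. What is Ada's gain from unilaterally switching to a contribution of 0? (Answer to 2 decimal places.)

8.33 hours

Switching from a contribution of 20 to 0 lets Ada keep an extra 20 hours, but lowers the shared-resources pool by 20, which costs Ada their own share of that drop: 3.5/6 × 20 = 11.67.
Net gain = 20 − 11.67 = 8.33. The private return per contributed unit (0.5833) is below 1, so free-riding is indeed the best response regardless of what the others do.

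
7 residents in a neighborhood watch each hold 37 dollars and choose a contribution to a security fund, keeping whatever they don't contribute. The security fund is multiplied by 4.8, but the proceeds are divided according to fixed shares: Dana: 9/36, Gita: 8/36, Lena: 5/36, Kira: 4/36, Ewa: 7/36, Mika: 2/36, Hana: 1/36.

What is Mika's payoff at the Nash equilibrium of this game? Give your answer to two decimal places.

56.73 dollars

For player j, contributing a unit is worthwhile iff 4.8 × (j's share) ≥ 1, i.e. iff j's share is at least 0.2083.
Dana and Gita are above the threshold, contributing 37 each; the remaining 5 contribute 0. Total contributed: 74.
Mika keeps 37 and receives 4.8 × 74 × 2/36 = 19.73 from the security fund, for a payoff of 56.73.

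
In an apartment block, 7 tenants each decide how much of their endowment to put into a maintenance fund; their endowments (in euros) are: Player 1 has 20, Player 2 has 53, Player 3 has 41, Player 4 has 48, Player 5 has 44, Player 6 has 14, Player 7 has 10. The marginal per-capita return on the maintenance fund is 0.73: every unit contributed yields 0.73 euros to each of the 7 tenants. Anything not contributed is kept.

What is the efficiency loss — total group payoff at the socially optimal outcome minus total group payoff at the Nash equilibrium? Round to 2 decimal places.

945.30 euros

The private return per contributed unit is 0.73 < 1 for everyone, so the Nash equilibrium is zero contribution and the group total is Σ E_j = 20 + 53 + 41 + 48 + 44 + 14 + 10 = 230.
Each contributed unit returns 5.110 to the group, so the social optimum is full contribution by everyone: group total = 5.110 × 230 = 1175.30.
Efficiency loss = (5.110 − 1) × 230 = 945.30.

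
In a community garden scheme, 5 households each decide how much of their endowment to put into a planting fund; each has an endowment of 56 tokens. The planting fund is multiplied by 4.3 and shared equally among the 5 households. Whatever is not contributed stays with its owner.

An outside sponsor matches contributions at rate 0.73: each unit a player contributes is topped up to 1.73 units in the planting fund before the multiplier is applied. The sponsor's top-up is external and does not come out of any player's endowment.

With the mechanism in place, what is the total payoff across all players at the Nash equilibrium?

2082.92 tokens

The effective private return per unit is now 4.3 × 1.73 / 5 = 1.4878 > 1, so every player's dominant strategy flips to full contribution.
At the Nash equilibrium everyone contributes 56. Group total payoff = 4.3 × 1.73 × 280 = 2082.92.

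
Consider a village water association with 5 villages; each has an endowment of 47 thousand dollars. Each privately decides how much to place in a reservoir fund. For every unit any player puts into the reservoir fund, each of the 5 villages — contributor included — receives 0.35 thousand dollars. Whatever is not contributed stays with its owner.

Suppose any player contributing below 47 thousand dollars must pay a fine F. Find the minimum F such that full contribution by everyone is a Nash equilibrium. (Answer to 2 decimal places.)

Given the others contribute fully, the best deviation is to contribute 0 (any partial contribution still incurs the fine and gives up units whose private return 0.35 is below 1).
Deviating from 47 to 0 saves 47 thousand dollars but forfeits the deviator's share of the drop in the reservoir fund: 0.35 × 47 = 16.45.
So the deviation gain is 47 − 16.45 = 30.55, and the fine must be at least 30.55 thousand dollars to wipe it out.

30.55 thousand dollars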